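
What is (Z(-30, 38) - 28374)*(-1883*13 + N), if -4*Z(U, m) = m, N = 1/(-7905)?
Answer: 5492391629216/7905 ≈ 6.9480e+8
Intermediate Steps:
N = -1/7905 ≈ -0.00012650
Z(U, m) = -m/4
(Z(-30, 38) - 28374)*(-1883*13 + N) = (-¼*38 - 28374)*(-1883*13 - 1/7905) = (-19/2 - 28374)*(-24479 - 1/7905) = -56767/2*(-193506496/7905) = 5492391629216/7905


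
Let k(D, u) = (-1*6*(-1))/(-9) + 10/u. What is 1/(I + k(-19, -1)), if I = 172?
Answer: 3/484 ≈ 0.0061983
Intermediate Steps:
k(D, u) = -⅔ + 10/u (k(D, u) = -6*(-1)*(-⅑) + 10/u = 6*(-⅑) + 10/u = -⅔ + 10/u)
1/(I + k(-19, -1)) = 1/(172 + (-⅔ + 10/(-1))) = 1/(172 + (-⅔ + 10*(-1))) = 1/(172 + (-⅔ - 10)) = 1/(172 - 32/3) = 1/(484/3) = 3/484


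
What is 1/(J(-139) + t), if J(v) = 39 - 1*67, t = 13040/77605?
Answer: -15521/431980 ≈ -0.035930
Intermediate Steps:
t = 2608/15521 (t = 13040*(1/77605) = 2608/15521 ≈ 0.16803)
J(v) = -28 (J(v) = 39 - 67 = -28)
1/(J(-139) + t) = 1/(-28 + 2608/15521) = 1/(-431980/15521) = -15521/431980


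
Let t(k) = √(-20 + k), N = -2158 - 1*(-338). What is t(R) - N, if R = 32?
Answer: 1820 + 2*√3 ≈ 1823.5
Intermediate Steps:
N = -1820 (N = -2158 + 338 = -1820)
t(R) - N = √(-20 + 32) - 1*(-1820) = √12 + 1820 = 2*√3 + 1820 = 1820 + 2*√3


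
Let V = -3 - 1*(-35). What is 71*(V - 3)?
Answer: 2059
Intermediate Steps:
V = 32 (V = -3 + 35 = 32)
71*(V - 3) = 71*(32 - 3) = 71*29 = 2059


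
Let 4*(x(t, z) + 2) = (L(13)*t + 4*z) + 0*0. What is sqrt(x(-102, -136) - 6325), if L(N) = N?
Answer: I*sqrt(27178)/2 ≈ 82.429*I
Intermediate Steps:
x(t, z) = -2 + z + 13*t/4 (x(t, z) = -2 + ((13*t + 4*z) + 0*0)/4 = -2 + ((4*z + 13*t) + 0)/4 = -2 + (4*z + 13*t)/4 = -2 + (z + 13*t/4) = -2 + z + 13*t/4)
sqrt(x(-102, -136) - 6325) = sqrt((-2 - 136 + (13/4)*(-102)) - 6325) = sqrt((-2 - 136 - 663/2) - 6325) = sqrt(-939/2 - 6325) = sqrt(-13589/2) = I*sqrt(27178)/2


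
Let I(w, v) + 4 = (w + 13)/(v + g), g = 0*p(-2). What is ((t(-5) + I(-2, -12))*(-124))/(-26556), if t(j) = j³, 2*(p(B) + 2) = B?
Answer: -48329/79668 ≈ -0.60663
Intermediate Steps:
p(B) = -2 + B/2
g = 0 (g = 0*(-2 + (½)*(-2)) = 0*(-2 - 1) = 0*(-3) = 0)
I(w, v) = -4 + (13 + w)/v (I(w, v) = -4 + (w + 13)/(v + 0) = -4 + (13 + w)/v)
((t(-5) + I(-2, -12))*(-124))/(-26556) = (((-5)³ + (13 - 2 - 4*(-12))/(-12))*(-124))/(-26556) = ((-125 - (13 - 2 + 48)/12)*(-124))*(-1/26556) = ((-125 - 1/12*59)*(-124))*(-1/26556) = ((-125 - 59/12)*(-124))*(-1/26556) = -1559/12*(-124)*(-1/26556) = (48329/3)*(-1/26556) = -48329/79668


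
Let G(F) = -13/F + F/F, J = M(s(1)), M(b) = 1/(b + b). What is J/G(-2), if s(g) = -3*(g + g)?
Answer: -1/90 ≈ -0.011111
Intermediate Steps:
s(g) = -6*g
M(b) = 1/(2*b)
J = -1/12 (J = 1/(2*((-6*1))) = (1/2)/(-6) = (1/2)*(-1/6) = -1/12 ≈ -0.083333)
G(F) = 1 - 13/F (G(F) = -13/F + 1 = 1 - 13/F)
J/G(-2) = -(-2/(-13 - 2))/12 = -1/(12*((-1/2*(-15)))) = -1/(12*15/2) = -1/12*2/15 = -1/90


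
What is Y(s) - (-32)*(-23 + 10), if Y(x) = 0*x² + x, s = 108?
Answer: -308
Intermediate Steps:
Y(x) = x (Y(x) = 0 + x = x)
Y(s) - (-32)*(-23 + 10) = 108 - (-32)*(-23 + 10) = 108 - (-32)*(-13) = 108 - 1*416 = 108 - 416 = -308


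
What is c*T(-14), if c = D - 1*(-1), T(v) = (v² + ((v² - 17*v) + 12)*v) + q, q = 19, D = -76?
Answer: 452175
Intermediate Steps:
T(v) = 19 + v² + v*(12 + v² - 17*v) (T(v) = (v² + ((v² - 17*v) + 12)*v) + 19 = (v² + (12 + v² - 17*v)*v) + 19 = (v² + v*(12 + v² - 17*v)) + 19 = 19 + v² + v*(12 + v² - 17*v))
c = -75 (c = -76 - 1*(-1) = -76 + 1 = -75)
c*T(-14) = -75*(19 + (-14)³ - 16*(-14)² + 12*(-14)) = -75*(19 - 2744 - 16*196 - 168) = -75*(19 - 2744 - 3136 - 168) = -75*(-6029) = 452175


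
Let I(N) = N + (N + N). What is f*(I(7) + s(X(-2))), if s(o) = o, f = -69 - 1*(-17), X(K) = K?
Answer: -988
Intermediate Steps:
f = -52 (f = -69 + 17 = -52)
I(N) = 3*N (I(N) = N + 2*N = 3*N)
f*(I(7) + s(X(-2))) = -52*(3*7 - 2) = -52*(21 - 2) = -52*19 = -988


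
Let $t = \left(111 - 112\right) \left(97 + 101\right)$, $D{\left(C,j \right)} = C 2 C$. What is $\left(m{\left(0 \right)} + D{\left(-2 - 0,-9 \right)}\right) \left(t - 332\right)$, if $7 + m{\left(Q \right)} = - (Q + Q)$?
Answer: $-530$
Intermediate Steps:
$D{\left(C,j \right)} = 2 C^{2}$ ($D{\left(C,j \right)} = 2 C C = 2 C^{2}$)
$m{\left(Q \right)} = -7 - 2 Q$ ($m{\left(Q \right)} = -7 - \left(Q + Q\right) = -7 - 2 Q$)
$t = -198$ ($t = \left(-1\right) 198 = -198$)
$\left(m{\left(0 \right)} + D{\left(-2 - 0,-9 \right)}\right) \left(t - 332\right) = \left(\left(-7 - 0\right) + 2 \left(-2 - 0\right)^{2}\right) \left(-198 - 332\right) = \left(\left(-7 + 0\right) + 2 \left(-2 + 0\right)^{2}\right) \left(-530\right) = \left(-7 + 2 \left(-2\right)^{2}\right) \left(-530\right) = \left(-7 + 2 \cdot 4\right) \left(-530\right) = \left(-7 + 8\right) \left(-530\right) = 1 \left(-530\right) = -530$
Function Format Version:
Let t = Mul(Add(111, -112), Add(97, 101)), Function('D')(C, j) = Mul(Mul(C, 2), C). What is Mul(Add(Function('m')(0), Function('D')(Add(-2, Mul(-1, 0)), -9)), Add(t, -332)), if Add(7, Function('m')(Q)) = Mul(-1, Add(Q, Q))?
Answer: -530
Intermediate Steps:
Function('D')(C, j) = Mul(2, Pow(C, 2)) (Function('D')(C, j) = Mul(Mul(2, C), C) = Mul(2, Pow(C, 2)))
Function('m')(Q) = Add(-7, Mul(-2, Q)) (Function('m')(Q) = Add(-7, Mul(-1, Add(Q, Q))) = Add(-7, Mul(-1, Mul(2, Q))) = Add(-7, Mul(-2, Q)))
t = -198 (t = Mul(-1, 198) = -198)
Mul(Add(Function('m')(0), Function('D')(Add(-2, Mul(-1, 0)), -9)), Add(t, -332)) = Mul(Add(Add(-7, Mul(-2, 0)), Mul(2, Pow(Add(-2, Mul(-1, 0)), 2))), Add(-198, -332)) = Mul(Add(Add(-7, 0), Mul(2, Pow(Add(-2, 0), 2))), -530) = Mul(Add(-7, Mul(2, Pow(-2, 2))), -530) = Mul(Add(-7, Mul(2, 4)), -530) = Mul(Add(-7, 8), -530) = Mul(1, -530) = -530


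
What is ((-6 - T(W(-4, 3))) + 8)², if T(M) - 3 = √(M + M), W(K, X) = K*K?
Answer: 33 + 8*√2 ≈ 44.314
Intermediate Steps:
W(K, X) = K²
T(M) = 3 + √2*√M (T(M) = 3 + √(M + M) = 3 + √(2*M) = 3 + √2*√M)
((-6 - T(W(-4, 3))) + 8)² = ((-6 - (3 + √2*√((-4)²))) + 8)² = ((-6 - (3 + √2*√16)) + 8)² = ((-6 - (3 + √2*4)) + 8)² = ((-6 - (3 + 4*√2)) + 8)² = ((-6 + (-3 - 4*√2)) + 8)² = ((-9 - 4*√2) + 8)² = (-1 - 4*√2)²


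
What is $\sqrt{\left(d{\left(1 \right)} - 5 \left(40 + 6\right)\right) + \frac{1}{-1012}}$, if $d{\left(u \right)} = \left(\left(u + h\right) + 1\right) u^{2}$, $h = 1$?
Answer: $\frac{15 i \sqrt{258313}}{506} \approx 15.067 i$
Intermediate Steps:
$d{\left(u \right)} = u^{2} \left(2 + u\right)$ ($d{\left(u \right)} = \left(\left(u + 1\right) + 1\right) u^{2} = \left(\left(1 + u\right) + 1\right) u^{2} = \left(2 + u\right) u^{2} = u^{2} \left(2 + u\right)$)
$\sqrt{\left(d{\left(1 \right)} - 5 \left(40 + 6\right)\right) + \frac{1}{-1012}} = \sqrt{\left(1^{2} \left(2 + 1\right) - 5 \left(40 + 6\right)\right) + \frac{1}{-1012}} = \sqrt{\left(1 \cdot 3 - 230\right) - \frac{1}{1012}} = \sqrt{\left(3 - 230\right) - \frac{1}{1012}} = \sqrt{-227 - \frac{1}{1012}} = \sqrt{- \frac{229725}{1012}} = \frac{15 i \sqrt{258313}}{506}$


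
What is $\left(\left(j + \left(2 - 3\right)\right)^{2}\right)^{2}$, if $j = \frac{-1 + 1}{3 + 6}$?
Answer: $1$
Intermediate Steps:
$j = 0$ ($j = \frac{0}{9} = 0 \cdot \frac{1}{9} = 0$)
$\left(\left(j + \left(2 - 3\right)\right)^{2}\right)^{2} = \left(\left(0 + \left(2 - 3\right)\right)^{2}\right)^{2} = \left(\left(0 - 1\right)^{2}\right)^{2} = \left(\left(-1\right)^{2}\right)^{2} = 1^{2} = 1$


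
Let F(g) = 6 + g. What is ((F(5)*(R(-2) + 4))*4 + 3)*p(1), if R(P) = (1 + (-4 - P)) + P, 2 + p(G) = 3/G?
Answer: 47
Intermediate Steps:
p(G) = -2 + 3/G
R(P) = -3 (R(P) = (-3 - P) + P = -3)
((F(5)*(R(-2) + 4))*4 + 3)*p(1) = (((6 + 5)*(-3 + 4))*4 + 3)*(-2 + 3/1) = ((11*1)*4 + 3)*(-2 + 3*1) = (11*4 + 3)*(-2 + 3) = (44 + 3)*1 = 47*1 = 47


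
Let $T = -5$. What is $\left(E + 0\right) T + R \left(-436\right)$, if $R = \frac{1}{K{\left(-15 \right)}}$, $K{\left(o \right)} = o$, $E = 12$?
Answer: $- \frac{464}{15} \approx -30.933$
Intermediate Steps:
$R = - \frac{1}{15}$ ($R = \frac{1}{-15} = - \frac{1}{15} \approx -0.066667$)
$\left(E + 0\right) T + R \left(-436\right) = \left(12 + 0\right) \left(-5\right) - - \frac{436}{15} = 12 \left(-5\right) + \frac{436}{15} = -60 + \frac{436}{15} = - \frac{464}{15}$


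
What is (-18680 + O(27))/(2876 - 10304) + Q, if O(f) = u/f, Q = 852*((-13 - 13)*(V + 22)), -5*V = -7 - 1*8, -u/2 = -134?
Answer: -27766852177/50139 ≈ -5.5380e+5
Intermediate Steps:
u = 268 (u = -2*(-134) = 268)
V = 3 (V = -(-7 - 1*8)/5 = -(-7 - 8)/5 = -⅕*(-15) = 3)
Q = -553800 (Q = 852*((-13 - 13)*(3 + 22)) = 852*(-26*25) = 852*(-650) = -553800)
O(f) = 268/f
(-18680 + O(27))/(2876 - 10304) + Q = (-18680 + 268/27)/(2876 - 10304) - 553800 = (-18680 + 268*(1/27))/(-7428) - 553800 = (-18680 + 268/27)*(-1/7428) - 553800 = -504092/27*(-1/7428) - 553800 = 126023/50139 - 553800 = -27766852177/50139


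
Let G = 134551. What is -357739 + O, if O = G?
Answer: -223188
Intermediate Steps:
O = 134551
-357739 + O = -357739 + 134551 = -223188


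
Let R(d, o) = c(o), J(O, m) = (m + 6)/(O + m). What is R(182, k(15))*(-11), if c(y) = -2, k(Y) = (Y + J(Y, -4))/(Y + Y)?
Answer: 22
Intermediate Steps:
J(O, m) = (6 + m)/(O + m)
k(Y) = (Y + 2/(-4 + Y))/(2*Y) (k(Y) = (Y + (6 - 4)/(Y - 4))/(Y + Y) = (Y + 2/(-4 + Y))/((2*Y)) = (Y + 2/(-4 + Y))*(1/(2*Y)) = (Y + 2/(-4 + Y))/(2*Y))
R(d, o) = -2
R(182, k(15))*(-11) = -2*(-11) = 22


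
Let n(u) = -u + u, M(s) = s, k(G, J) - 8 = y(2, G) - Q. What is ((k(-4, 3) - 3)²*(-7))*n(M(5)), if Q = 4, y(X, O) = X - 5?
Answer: 0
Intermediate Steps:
y(X, O) = -5 + X
k(G, J) = 1 (k(G, J) = 8 + ((-5 + 2) - 1*4) = 8 + (-3 - 4) = 8 - 7 = 1)
n(u) = 0
((k(-4, 3) - 3)²*(-7))*n(M(5)) = ((1 - 3)²*(-7))*0 = ((-2)²*(-7))*0 = (4*(-7))*0 = -28*0 = 0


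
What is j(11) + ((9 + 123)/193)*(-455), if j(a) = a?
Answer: -57937/193 ≈ -300.19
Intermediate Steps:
j(11) + ((9 + 123)/193)*(-455) = 11 + ((9 + 123)/193)*(-455) = 11 + (132*(1/193))*(-455) = 11 + (132/193)*(-455) = 11 - 60060/193 = -57937/193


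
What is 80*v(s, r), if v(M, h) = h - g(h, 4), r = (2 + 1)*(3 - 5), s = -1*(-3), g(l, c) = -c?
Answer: -160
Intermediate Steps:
s = 3
r = -6 (r = 3*(-2) = -6)
v(M, h) = 4 + h (v(M, h) = h - (-1)*4 = h - 1*(-4) = h + 4 = 4 + h)
80*v(s, r) = 80*(4 - 6) = 80*(-2) = -160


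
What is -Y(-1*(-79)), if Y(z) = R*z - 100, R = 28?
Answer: -2112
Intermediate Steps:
Y(z) = -100 + 28*z (Y(z) = 28*z - 100 = -100 + 28*z)
-Y(-1*(-79)) = -(-100 + 28*(-1*(-79))) = -(-100 + 28*79) = -(-100 + 2212) = -1*2112 = -2112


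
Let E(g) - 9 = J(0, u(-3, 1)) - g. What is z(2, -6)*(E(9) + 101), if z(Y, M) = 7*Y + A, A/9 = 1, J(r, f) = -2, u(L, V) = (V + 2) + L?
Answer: 2277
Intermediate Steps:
u(L, V) = 2 + L + V (u(L, V) = (2 + V) + L = 2 + L + V)
A = 9 (A = 9*1 = 9)
z(Y, M) = 9 + 7*Y (z(Y, M) = 7*Y + 9 = 9 + 7*Y)
E(g) = 7 - g (E(g) = 9 + (-2 - g) = 7 - g)
z(2, -6)*(E(9) + 101) = (9 + 7*2)*((7 - 1*9) + 101) = (9 + 14)*((7 - 9) + 101) = 23*(-2 + 101) = 23*99 = 2277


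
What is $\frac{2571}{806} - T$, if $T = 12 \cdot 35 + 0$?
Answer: $- \frac{335949}{806} \approx -416.81$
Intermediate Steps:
$T = 420$ ($T = 420 + 0 = 420$)
$\frac{2571}{806} - T = \frac{2571}{806} - 420 = - \frac{335949}{806}$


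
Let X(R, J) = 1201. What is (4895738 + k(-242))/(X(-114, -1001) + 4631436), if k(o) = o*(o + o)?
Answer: 5012866/4632637 ≈ 1.0821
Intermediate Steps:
k(o) = 2*o**2 (k(o) = o*(2*o) = 2*o**2)
(4895738 + k(-242))/(X(-114, -1001) + 4631436) = (4895738 + 2*(-242)**2)/(1201 + 4631436) = (4895738 + 2*58564)/4632637 = (4895738 + 117128)*(1/4632637) = 5012866*(1/4632637) = 5012866/4632637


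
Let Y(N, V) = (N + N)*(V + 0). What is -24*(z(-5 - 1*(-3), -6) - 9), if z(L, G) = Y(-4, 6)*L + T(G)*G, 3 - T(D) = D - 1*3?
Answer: -360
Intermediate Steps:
T(D) = 6 - D (T(D) = 3 - (D - 1*3) = 3 - (D - 3) = 3 - (-3 + D) = 3 + (3 - D) = 6 - D)
Y(N, V) = 2*N*V (Y(N, V) = (2*N)*V = 2*N*V)
z(L, G) = -48*L + G*(6 - G) (z(L, G) = (2*(-4)*6)*L + (6 - G)*G = -48*L + G*(6 - G))
-24*(z(-5 - 1*(-3), -6) - 9) = -24*((-48*(-5 - 1*(-3)) - 1*(-6)*(-6 - 6)) - 9) = -24*((-48*(-5 + 3) - 1*(-6)*(-12)) - 9) = -24*((-48*(-2) - 72) - 9) = -24*((96 - 72) - 9) = -24*(24 - 9) = -24*15 = -360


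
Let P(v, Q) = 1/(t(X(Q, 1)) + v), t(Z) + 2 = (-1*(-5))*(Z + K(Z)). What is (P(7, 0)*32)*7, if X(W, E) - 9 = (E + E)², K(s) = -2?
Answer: 56/15 ≈ 3.7333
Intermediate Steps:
X(W, E) = 9 + 4*E² (X(W, E) = 9 + (E + E)² = 9 + (2*E)² = 9 + 4*E²)
t(Z) = -12 + 5*Z (t(Z) = -2 + (-1*(-5))*(Z - 2) = -2 + 5*(-2 + Z) = -2 + (-10 + 5*Z) = -12 + 5*Z)
P(v, Q) = 1/(53 + v) (P(v, Q) = 1/((-12 + 5*(9 + 4*1²)) + v) = 1/((-12 + 5*(9 + 4*1)) + v) = 1/((-12 + 5*(9 + 4)) + v) = 1/((-12 + 5*13) + v) = 1/((-12 + 65) + v) = 1/(53 + v))
(P(7, 0)*32)*7 = (32/(53 + 7))*7 = (32/60)*7 = ((1/60)*32)*7 = (8/15)*7 = 56/15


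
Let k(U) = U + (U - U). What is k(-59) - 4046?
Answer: -4105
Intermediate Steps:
k(U) = U (k(U) = U + 0 = U)
k(-59) - 4046 = -59 - 4046 = -4105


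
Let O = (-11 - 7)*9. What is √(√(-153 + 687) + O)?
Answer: √(-162 + √534) ≈ 11.785*I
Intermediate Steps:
O = -162 (O = -18*9 = -162)
√(√(-153 + 687) + O) = √(√(-153 + 687) - 162) = √(√534 - 162) = √(-162 + √534)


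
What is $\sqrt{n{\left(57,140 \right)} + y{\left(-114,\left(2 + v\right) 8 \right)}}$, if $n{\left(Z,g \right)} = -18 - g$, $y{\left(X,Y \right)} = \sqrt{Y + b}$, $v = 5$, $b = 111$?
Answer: $\sqrt{-158 + \sqrt{167}} \approx 12.045 i$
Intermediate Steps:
$y{\left(X,Y \right)} = \sqrt{111 + Y}$ ($y{\left(X,Y \right)} = \sqrt{Y + 111} = \sqrt{111 + Y}$)
$\sqrt{n{\left(57,140 \right)} + y{\left(-114,\left(2 + v\right) 8 \right)}} = \sqrt{\left(-18 - 140\right) + \sqrt{111 + \left(2 + 5\right) 8}} = \sqrt{\left(-18 - 140\right) + \sqrt{111 + 7 \cdot 8}} = \sqrt{-158 + \sqrt{111 + 56}} = \sqrt{-158 + \sqrt{167}}$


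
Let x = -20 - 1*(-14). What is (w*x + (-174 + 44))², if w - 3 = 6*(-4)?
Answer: 16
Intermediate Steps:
x = -6 (x = -20 + 14 = -6)
w = -21 (w = 3 + 6*(-4) = 3 - 24 = -21)
(w*x + (-174 + 44))² = (-21*(-6) + (-174 + 44))² = (126 - 130)² = (-4)² = 16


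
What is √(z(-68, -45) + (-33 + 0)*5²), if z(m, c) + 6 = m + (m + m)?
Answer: 3*I*√115 ≈ 32.171*I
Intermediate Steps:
z(m, c) = -6 + 3*m (z(m, c) = -6 + (m + (m + m)) = -6 + (m + 2*m) = -6 + 3*m)
√(z(-68, -45) + (-33 + 0)*5²) = √((-6 + 3*(-68)) + (-33 + 0)*5²) = √((-6 - 204) - 33*25) = √(-210 - 825) = √(-1035) = 3*I*√115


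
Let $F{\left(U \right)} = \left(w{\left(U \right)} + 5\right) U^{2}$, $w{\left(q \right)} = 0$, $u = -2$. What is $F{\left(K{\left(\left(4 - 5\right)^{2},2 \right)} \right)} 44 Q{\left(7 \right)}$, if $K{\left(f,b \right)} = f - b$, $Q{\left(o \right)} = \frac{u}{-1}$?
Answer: $440$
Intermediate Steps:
$Q{\left(o \right)} = 2$ ($Q{\left(o \right)} = - \frac{2}{-1} = \left(-2\right) \left(-1\right) = 2$)
$F{\left(U \right)} = 5 U^{2}$ ($F{\left(U \right)} = \left(0 + 5\right) U^{2} = 5 U^{2}$)
$F{\left(K{\left(\left(4 - 5\right)^{2},2 \right)} \right)} 44 Q{\left(7 \right)} = 5 \left(\left(4 - 5\right)^{2} - 2\right)^{2} \cdot 44 \cdot 2 = 5 \left(\left(-1\right)^{2} - 2\right)^{2} \cdot 44 \cdot 2 = 5 \left(1 - 2\right)^{2} \cdot 44 \cdot 2 = 5 \left(-1\right)^{2} \cdot 44 \cdot 2 = 5 \cdot 1 \cdot 44 \cdot 2 = 5 \cdot 44 \cdot 2 = 220 \cdot 2 = 440$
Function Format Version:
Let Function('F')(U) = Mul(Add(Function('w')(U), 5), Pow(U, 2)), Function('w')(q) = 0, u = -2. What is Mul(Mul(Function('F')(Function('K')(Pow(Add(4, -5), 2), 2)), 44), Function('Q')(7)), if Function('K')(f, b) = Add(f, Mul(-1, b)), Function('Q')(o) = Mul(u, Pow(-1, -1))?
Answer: 440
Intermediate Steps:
Function('Q')(o) = 2 (Function('Q')(o) = Mul(-2, Pow(-1, -1)) = Mul(-2, -1) = 2)
Function('F')(U) = Mul(5, Pow(U, 2)) (Function('F')(U) = Mul(Add(0, 5), Pow(U, 2)) = Mul(5, Pow(U, 2)))
Mul(Mul(Function('F')(Function('K')(Pow(Add(4, -5), 2), 2)), 44), Function('Q')(7)) = Mul(Mul(Mul(5, Pow(Add(Pow(Add(4, -5), 2), Mul(-1, 2)), 2)), 44), 2) = Mul(Mul(Mul(5, Pow(Add(Pow(-1, 2), -2), 2)), 44), 2) = Mul(Mul(Mul(5, Pow(Add(1, -2), 2)), 44), 2) = Mul(Mul(Mul(5, Pow(-1, 2)), 44), 2) = Mul(Mul(Mul(5, 1), 44), 2) = Mul(Mul(5, 44), 2) = Mul(220, 2) = 440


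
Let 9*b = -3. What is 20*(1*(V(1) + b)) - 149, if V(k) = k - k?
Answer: -467/3 ≈ -155.67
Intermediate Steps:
b = -⅓ (b = (⅑)*(-3) = -⅓ ≈ -0.33333)
V(k) = 0
20*(1*(V(1) + b)) - 149 = 20*(1*(0 - ⅓)) - 149 = 20*(1*(-⅓)) - 149 = 20*(-⅓) - 149 = -20/3 - 149 = -467/3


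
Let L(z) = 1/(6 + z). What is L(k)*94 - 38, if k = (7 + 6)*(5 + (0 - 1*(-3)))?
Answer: -2043/55 ≈ -37.145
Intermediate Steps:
k = 104 (k = 13*(5 + (0 + 3)) = 13*(5 + 3) = 13*8 = 104)
L(k)*94 - 38 = 94/(6 + 104) - 38 = 94/110 - 38 = (1/110)*94 - 38 = 47/55 - 38 = -2043/55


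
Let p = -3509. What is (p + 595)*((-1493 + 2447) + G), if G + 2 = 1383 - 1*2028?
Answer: -894598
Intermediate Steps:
G = -647 (G = -2 + (1383 - 1*2028) = -2 + (1383 - 2028) = -2 - 645 = -647)
(p + 595)*((-1493 + 2447) + G) = (-3509 + 595)*((-1493 + 2447) - 647) = -2914*(954 - 647) = -2914*307 = -894598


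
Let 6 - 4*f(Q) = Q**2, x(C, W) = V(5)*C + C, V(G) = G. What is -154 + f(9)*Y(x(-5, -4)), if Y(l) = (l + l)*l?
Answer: -33904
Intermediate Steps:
x(C, W) = 6*C (x(C, W) = 5*C + C = 6*C)
Y(l) = 2*l**2 (Y(l) = (2*l)*l = 2*l**2)
f(Q) = 3/2 - Q**2/4
-154 + f(9)*Y(x(-5, -4)) = -154 + (3/2 - 1/4*9**2)*(2*(6*(-5))**2) = -154 + (3/2 - 1/4*81)*(2*(-30)**2) = -154 + (3/2 - 81/4)*(2*900) = -154 - 75/4*1800 = -154 - 33750 = -33904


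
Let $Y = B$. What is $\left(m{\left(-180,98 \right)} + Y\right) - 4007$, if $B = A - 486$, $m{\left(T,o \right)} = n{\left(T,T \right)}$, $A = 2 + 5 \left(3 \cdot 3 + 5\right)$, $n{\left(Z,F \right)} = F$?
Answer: $-4601$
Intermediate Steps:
$A = 72$ ($A = 2 + 5 \left(9 + 5\right) = 2 + 5 \cdot 14 = 2 + 70 = 72$)
$m{\left(T,o \right)} = T$
$B = -414$ ($B = 72 - 486 = -414$)
$Y = -414$
$\left(m{\left(-180,98 \right)} + Y\right) - 4007 = \left(-180 - 414\right) - 4007 = -594 - 4007 = -4601$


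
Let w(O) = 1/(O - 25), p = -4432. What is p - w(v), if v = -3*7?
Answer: -203871/46 ≈ -4432.0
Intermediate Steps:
v = -21
w(O) = 1/(-25 + O)
p - w(v) = -4432 - 1/(-25 - 21) = -4432 - 1/(-46) = -4432 - 1*(-1/46) = -4432 + 1/46 = -203871/46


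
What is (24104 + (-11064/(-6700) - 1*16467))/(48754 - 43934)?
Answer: 12794741/8073500 ≈ 1.5848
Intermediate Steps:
(24104 + (-11064/(-6700) - 1*16467))/(48754 - 43934) = (24104 + (-11064*(-1/6700) - 16467))/4820 = (24104 + (2766/1675 - 16467))*(1/4820) = (24104 - 27579459/1675)*(1/4820) = (12794741/1675)*(1/4820) = 12794741/8073500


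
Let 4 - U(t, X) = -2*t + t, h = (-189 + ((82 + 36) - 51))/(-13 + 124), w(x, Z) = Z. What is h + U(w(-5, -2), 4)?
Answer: 100/111 ≈ 0.90090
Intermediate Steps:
h = -122/111 (h = (-189 + (118 - 51))/111 = (-189 + 67)*(1/111) = -122*1/111 = -122/111 ≈ -1.0991)
U(t, X) = 4 + t (U(t, X) = 4 - (-2*t + t) = 4 - (-1)*t = 4 + t)
h + U(w(-5, -2), 4) = -122/111 + (4 - 2) = -122/111 + 2 = 100/111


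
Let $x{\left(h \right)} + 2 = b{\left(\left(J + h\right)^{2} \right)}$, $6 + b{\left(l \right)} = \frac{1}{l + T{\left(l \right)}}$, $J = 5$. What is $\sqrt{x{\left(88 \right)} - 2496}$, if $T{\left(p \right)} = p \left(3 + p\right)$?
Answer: $\frac{i \sqrt{1621562263647611}}{804729} \approx 50.04 i$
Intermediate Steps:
$b{\left(l \right)} = -6 + \frac{1}{l + l \left(3 + l\right)}$
$x{\left(h \right)} = -2 + \frac{1 - 24 \left(5 + h\right)^{2} - 6 \left(5 + h\right)^{4}}{\left(4 + \left(5 + h\right)^{2}\right) \left(5 + h\right)^{2}}$ ($x{\left(h \right)} = -2 + \frac{1 - 24 \left(5 + h\right)^{2} - 6 \left(\left(5 + h\right)^{2}\right)^{2}}{\left(5 + h\right)^{2} \left(4 + \left(5 + h\right)^{2}\right)} = -2 + \frac{1 - 24 \left(5 + h\right)^{2} - 6 \left(5 + h\right)^{4}}{\left(5 + h\right)^{2} \left(4 + \left(5 + h\right)^{2}\right)} = -2 + \frac{1 - 24 \left(5 + h\right)^{2} - 6 \left(5 + h\right)^{4}}{\left(4 + \left(5 + h\right)^{2}\right) \left(5 + h\right)^{2}}$)
$\sqrt{x{\left(88 \right)} - 2496} = \sqrt{\frac{1 - 8 \left(5 + 88\right)^{2} - 8 \left(5 + 88\right)^{2} \left(3 + \left(5 + 88\right)^{2}\right)}{\left(4 + \left(5 + 88\right)^{2}\right) \left(5 + 88\right)^{2}} - 2496} = \sqrt{\frac{1 - 8 \cdot 93^{2} - 8 \cdot 93^{2} \left(3 + 93^{2}\right)}{\left(4 + 93^{2}\right) 8649} - 2496} = \sqrt{\frac{1}{4 + 8649} \cdot \frac{1}{8649} \left(1 - 69192 - 69192 \left(3 + 8649\right)\right) - 2496} = \sqrt{\frac{1}{8653} \cdot \frac{1}{8649} \left(1 - 69192 - 69192 \cdot 8652\right) - 2496} = \sqrt{\frac{1}{8653} \cdot \frac{1}{8649} \left(1 - 69192 - 598649184\right) - 2496} = \sqrt{\frac{1}{8653} \cdot \frac{1}{8649} \left(-598718375\right) - 2496} = \sqrt{- \frac{598718375}{74839797} - 2496} = \sqrt{- \frac{187398851687}{74839797}} = \frac{i \sqrt{1621562263647611}}{804729}$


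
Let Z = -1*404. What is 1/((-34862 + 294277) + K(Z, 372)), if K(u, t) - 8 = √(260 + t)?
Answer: 259423/67300292297 - 2*√158/67300292297 ≈ 3.8543e-6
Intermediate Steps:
Z = -404
K(u, t) = 8 + √(260 + t)
1/((-34862 + 294277) + K(Z, 372)) = 1/((-34862 + 294277) + (8 + √(260 + 372))) = 1/(259415 + (8 + √632)) = 1/(259415 + (8 + 2*√158)) = 1/(259423 + 2*√158)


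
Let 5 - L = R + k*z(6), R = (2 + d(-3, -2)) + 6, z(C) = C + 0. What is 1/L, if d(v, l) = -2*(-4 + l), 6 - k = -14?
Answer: -1/135 ≈ -0.0074074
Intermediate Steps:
k = 20 (k = 6 - 1*(-14) = 6 + 14 = 20)
d(v, l) = 8 - 2*l
z(C) = C
R = 20 (R = (2 + (8 - 2*(-2))) + 6 = (2 + (8 + 4)) + 6 = (2 + 12) + 6 = 14 + 6 = 20)
L = -135 (L = 5 - (20 + 20*6) = 5 - (20 + 120) = 5 - 1*140 = 5 - 140 = -135)
1/L = 1/(-135) = -1/135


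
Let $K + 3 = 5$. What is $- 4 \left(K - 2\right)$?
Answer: $0$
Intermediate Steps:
$K = 2$ ($K = -3 + 5 = 2$)
$- 4 \left(K - 2\right) = - 4 \left(2 - 2\right) = \left(-4\right) 0 = 0$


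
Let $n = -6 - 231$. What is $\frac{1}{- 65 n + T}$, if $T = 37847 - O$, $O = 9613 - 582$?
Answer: $\frac{1}{44221} \approx 2.2614 \cdot 10^{-5}$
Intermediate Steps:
$O = 9031$ ($O = 9613 - 582 = 9031$)
$n = -237$ ($n = -6 - 231 = -237$)
$T = 28816$ ($T = 37847 - 9031 = 28816$)
$\frac{1}{- 65 n + T} = \frac{1}{\left(-65\right) \left(-237\right) + 28816} = \frac{1}{15405 + 28816} = \frac{1}{44221}$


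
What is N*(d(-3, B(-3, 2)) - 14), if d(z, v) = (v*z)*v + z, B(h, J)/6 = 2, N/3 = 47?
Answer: -63309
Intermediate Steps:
N = 141 (N = 3*47 = 141)
B(h, J) = 12 (B(h, J) = 6*2 = 12)
d(z, v) = z + z*v² (d(z, v) = z*v² + z = z + z*v²)
N*(d(-3, B(-3, 2)) - 14) = 141*(-3*(1 + 12²) - 14) = 141*(-3*(1 + 144) - 14) = 141*(-3*145 - 14) = 141*(-435 - 14) = 141*(-449) = -63309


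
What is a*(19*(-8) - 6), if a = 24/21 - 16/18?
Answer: -2528/63 ≈ -40.127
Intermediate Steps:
a = 16/63 (a = 24*(1/21) - 16*1/18 = 8/7 - 8/9 = 16/63 ≈ 0.25397)
a*(19*(-8) - 6) = 16*(19*(-8) - 6)/63 = 16*(-152 - 6)/63 = (16/63)*(-158) = -2528/63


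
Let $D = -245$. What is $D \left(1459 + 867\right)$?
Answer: $-569870$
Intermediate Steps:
$D \left(1459 + 867\right) = - 245 \left(1459 + 867\right) = \left(-245\right) 2326 = -569870$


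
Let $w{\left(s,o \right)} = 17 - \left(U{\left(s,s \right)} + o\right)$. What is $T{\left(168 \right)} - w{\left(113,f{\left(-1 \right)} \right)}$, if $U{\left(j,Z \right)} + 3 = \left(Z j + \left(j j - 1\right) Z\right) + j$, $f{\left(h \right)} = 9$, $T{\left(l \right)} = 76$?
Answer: $1455731$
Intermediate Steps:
$U{\left(j,Z \right)} = -3 + j + Z j + Z \left(-1 + j^{2}\right)$ ($U{\left(j,Z \right)} = -3 + \left(\left(Z j + \left(j j - 1\right) Z\right) + j\right) = -3 + \left(\left(Z j + \left(j^{2} - 1\right) Z\right) + j\right) = -3 + \left(\left(Z j + \left(-1 + j^{2}\right) Z\right) + j\right) = -3 + \left(\left(Z j + Z \left(-1 + j^{2}\right)\right) + j\right) = -3 + \left(j + Z j + Z \left(-1 + j^{2}\right)\right) = -3 + j + Z j + Z \left(-1 + j^{2}\right)$)
$w{\left(s,o \right)} = 20 - o - s^{2} - s^{3}$ ($w{\left(s,o \right)} = 17 - \left(\left(-3 + s - s + s s + s s^{2}\right) + o\right) = 17 - \left(\left(-3 + s - s + s^{2} + s^{3}\right) + o\right) = 17 - \left(\left(-3 + s^{2} + s^{3}\right) + o\right) = 17 - \left(-3 + o + s^{2} + s^{3}\right) = 20 - o - s^{2} - s^{3}$)
$T{\left(168 \right)} - w{\left(113,f{\left(-1 \right)} \right)} = 76 - \left(20 - 9 - 113^{2} - 113^{3}\right) = 76 - \left(20 - 9 - 12769 - 1442897\right) = 76 - -1455655 = 76 + 1455655 = 1455731$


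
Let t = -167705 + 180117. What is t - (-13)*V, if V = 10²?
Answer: 13712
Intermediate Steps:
V = 100
t = 12412
t - (-13)*V = 12412 - (-13)*100 = 12412 - 1*(-1300) = 12412 + 1300 = 13712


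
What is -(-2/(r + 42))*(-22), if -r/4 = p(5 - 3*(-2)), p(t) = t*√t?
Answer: 462/4883 + 484*√11/4883 ≈ 0.42336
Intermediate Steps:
p(t) = t^(3/2)
r = -44*√11 (r = -4*(5 - 3*(-2))^(3/2) = -4*(5 + 6)^(3/2) = -44*√11 ≈ -145.93)
-(-2/(r + 42))*(-22) = -(-2/(-44*√11 + 42))*(-22) = -(-2/(42 - 44*√11))*(-22) = -44/(42 - 44*√11)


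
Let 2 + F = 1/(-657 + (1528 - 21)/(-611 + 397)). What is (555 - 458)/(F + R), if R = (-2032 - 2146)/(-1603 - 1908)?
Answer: -48396273535/404897974 ≈ -119.53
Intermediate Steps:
F = -284424/142105 (F = -2 + 1/(-657 + (1528 - 21)/(-611 + 397)) = -2 + 1/(-657 + 1507/(-214)) = -2 + 1/(-657 + 1507*(-1/214)) = -2 + 1/(-657 - 1507/214) = -2 + 1/(-142105/214) = -2 - 214/142105 = -284424/142105 ≈ -2.0015)
R = 4178/3511 (R = -4178/(-3511) = -4178*(-1/3511) = 4178/3511 ≈ 1.1900)
(555 - 458)/(F + R) = (555 - 458)/(-284424/142105 + 4178/3511) = 97/(-404897974/498930655) = 97*(-498930655/404897974) = -48396273535/404897974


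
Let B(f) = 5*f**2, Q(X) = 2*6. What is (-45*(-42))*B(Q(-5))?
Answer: 1360800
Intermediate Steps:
Q(X) = 12
(-45*(-42))*B(Q(-5)) = (-45*(-42))*(5*12**2) = 1890*(5*144) = 1890*720 = 1360800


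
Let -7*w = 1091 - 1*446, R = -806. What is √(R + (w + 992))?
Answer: 3*√511/7 ≈ 9.6880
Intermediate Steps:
w = -645/7 (w = -(1091 - 1*446)/7 = -(1091 - 446)/7 = -⅐*645 = -645/7 ≈ -92.143)
√(R + (w + 992)) = √(-806 + (-645/7 + 992)) = √(-806 + 6299/7) = √(657/7) = 3*√511/7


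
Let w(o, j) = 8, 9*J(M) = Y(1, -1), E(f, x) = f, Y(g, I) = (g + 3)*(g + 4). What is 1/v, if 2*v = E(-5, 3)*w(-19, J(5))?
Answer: -1/20 ≈ -0.050000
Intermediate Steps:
Y(g, I) = (3 + g)*(4 + g)
J(M) = 20/9 (J(M) = (12 + 1² + 7*1)/9 = (12 + 1 + 7)/9 = (⅑)*20 = 20/9)
v = -20 (v = (-5*8)/2 = (½)*(-40) = -20)
1/v = 1/(-20) = -1/20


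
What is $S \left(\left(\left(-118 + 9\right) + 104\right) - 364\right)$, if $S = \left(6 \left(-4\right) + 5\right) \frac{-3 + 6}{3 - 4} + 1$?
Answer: $-21402$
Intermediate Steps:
$S = 58$ ($S = \left(-24 + 5\right) \frac{3}{-1} + 1 = - 19 \cdot 3 \left(-1\right) + 1 = \left(-19\right) \left(-3\right) + 1 = 57 + 1 = 58$)
$S \left(\left(\left(-118 + 9\right) + 104\right) - 364\right) = 58 \left(\left(\left(-118 + 9\right) + 104\right) - 364\right) = 58 \left(\left(-109 + 104\right) - 364\right) = 58 \left(-5 - 364\right) = 58 \left(-369\right) = -21402$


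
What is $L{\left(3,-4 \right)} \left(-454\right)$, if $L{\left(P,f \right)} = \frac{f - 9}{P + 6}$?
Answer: $\frac{5902}{9} \approx 655.78$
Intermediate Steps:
$L{\left(P,f \right)} = \frac{-9 + f}{6 + P}$
$L{\left(3,-4 \right)} \left(-454\right) = \frac{-9 - 4}{6 + 3} \left(-454\right) = \frac{1}{9} \left(-13\right) \left(-454\right) = \left(- \frac{13}{9}\right) \left(-454\right) = \frac{5902}{9}$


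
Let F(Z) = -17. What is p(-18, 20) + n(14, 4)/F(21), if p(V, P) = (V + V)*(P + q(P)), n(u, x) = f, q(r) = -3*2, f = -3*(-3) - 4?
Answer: -8573/17 ≈ -504.29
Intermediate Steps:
f = 5 (f = 9 - 4 = 5)
q(r) = -6
n(u, x) = 5
p(V, P) = 2*V*(-6 + P) (p(V, P) = (V + V)*(P - 6) = (2*V)*(-6 + P) = 2*V*(-6 + P))
p(-18, 20) + n(14, 4)/F(21) = 2*(-18)*(-6 + 20) + 5/(-17) = 2*(-18)*14 + 5*(-1/17) = -504 - 5/17 = -8573/17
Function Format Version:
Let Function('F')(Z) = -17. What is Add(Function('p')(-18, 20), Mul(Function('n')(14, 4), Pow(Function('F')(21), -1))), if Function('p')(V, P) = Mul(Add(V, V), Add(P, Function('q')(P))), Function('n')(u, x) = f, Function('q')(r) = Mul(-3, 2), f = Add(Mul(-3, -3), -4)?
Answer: Rational(-8573, 17) ≈ -504.29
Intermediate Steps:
f = 5 (f = Add(9, -4) = 5)
Function('q')(r) = -6
Function('n')(u, x) = 5
Function('p')(V, P) = Mul(2, V, Add(-6, P)) (Function('p')(V, P) = Mul(Add(V, V), Add(P, -6)) = Mul(Mul(2, V), Add(-6, P)) = Mul(2, V, Add(-6, P)))
Add(Function('p')(-18, 20), Mul(Function('n')(14, 4), Pow(Function('F')(21), -1))) = Add(Mul(2, -18, Add(-6, 20)), Mul(5, Pow(-17, -1))) = Add(Mul(2, -18, 14), Mul(5, Rational(-1, 17))) = Add(-504, Rational(-5, 17)) = Rational(-8573, 17)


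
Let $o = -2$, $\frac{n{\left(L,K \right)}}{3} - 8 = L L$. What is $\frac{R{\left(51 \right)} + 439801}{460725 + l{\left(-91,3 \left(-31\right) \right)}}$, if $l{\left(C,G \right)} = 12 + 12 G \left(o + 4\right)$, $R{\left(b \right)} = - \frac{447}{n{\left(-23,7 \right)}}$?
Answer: $\frac{236172988}{246217185} \approx 0.95921$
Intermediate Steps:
$n{\left(L,K \right)} = 24 + 3 L^{2}$ ($n{\left(L,K \right)} = 24 + 3 L L = 24 + 3 L^{2}$)
$R{\left(b \right)} = - \frac{149}{537}$ ($R{\left(b \right)} = - \frac{447}{24 + 3 \left(-23\right)^{2}} = - \frac{447}{24 + 3 \cdot 529} = - \frac{447}{24 + 1587} = - \frac{447}{1611} = \left(-447\right) \frac{1}{1611} = - \frac{149}{537}$)
$l{\left(C,G \right)} = 12 + 24 G$ ($l{\left(C,G \right)} = 12 + 12 G \left(-2 + 4\right) = 12 + 12 G 2 = 12 + 12 \cdot 2 G = 12 + 24 G$)
$\frac{R{\left(51 \right)} + 439801}{460725 + l{\left(-91,3 \left(-31\right) \right)}} = \frac{- \frac{149}{537} + 439801}{460725 + \left(12 + 24 \cdot 3 \left(-31\right)\right)} = \frac{236172988}{537 \left(460725 + \left(12 + 24 \left(-93\right)\right)\right)} = \frac{236172988}{537 \left(460725 + \left(12 - 2232\right)\right)} = \frac{236172988}{537 \left(460725 - 2220\right)} = \frac{236172988}{537 \cdot 458505} = \frac{236172988}{537} \cdot \frac{1}{458505} = \frac{236172988}{246217185}$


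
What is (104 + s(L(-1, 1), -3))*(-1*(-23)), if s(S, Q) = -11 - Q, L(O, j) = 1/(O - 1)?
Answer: 2208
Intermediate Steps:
L(O, j) = 1/(-1 + O)
(104 + s(L(-1, 1), -3))*(-1*(-23)) = (104 + (-11 - 1*(-3)))*(-1*(-23)) = (104 + (-11 + 3))*23 = (104 - 8)*23 = 96*23 = 2208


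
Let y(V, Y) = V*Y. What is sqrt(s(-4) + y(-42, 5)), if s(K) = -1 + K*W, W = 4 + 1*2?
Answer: I*sqrt(235) ≈ 15.33*I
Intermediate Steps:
W = 6 (W = 4 + 2 = 6)
s(K) = -1 + 6*K (s(K) = -1 + K*6 = -1 + 6*K)
sqrt(s(-4) + y(-42, 5)) = sqrt((-1 + 6*(-4)) - 42*5) = sqrt((-1 - 24) - 210) = sqrt(-25 - 210) = sqrt(-235) = I*sqrt(235)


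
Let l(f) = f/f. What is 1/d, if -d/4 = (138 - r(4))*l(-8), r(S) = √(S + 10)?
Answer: -69/38060 - √14/76120 ≈ -0.0018621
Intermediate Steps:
r(S) = √(10 + S)
l(f) = 1
d = -552 + 4*√14 (d = -4*(138 - √(10 + 4)) = -4*(138 - √14) = -552 + 4*√14 ≈ -537.03)
1/d = 1/(-552 + 4*√14)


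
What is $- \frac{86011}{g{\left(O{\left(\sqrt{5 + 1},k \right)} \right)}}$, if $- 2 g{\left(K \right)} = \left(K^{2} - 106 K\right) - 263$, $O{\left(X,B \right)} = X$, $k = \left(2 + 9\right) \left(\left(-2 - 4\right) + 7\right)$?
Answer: $\frac{44209654}{1367} - \frac{18234332 \sqrt{6}}{1367} \approx -332.96$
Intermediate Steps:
$k = 11$ ($k = 11 \left(\left(-2 - 4\right) + 7\right) = 11 \left(-6 + 7\right) = 11 \cdot 1 = 11$)
$g{\left(K \right)} = \frac{263}{2} + 53 K - \frac{K^{2}}{2}$ ($g{\left(K \right)} = - \frac{\left(K^{2} - 106 K\right) - 263}{2} = - \frac{-263 + K^{2} - 106 K}{2} = \frac{263}{2} + 53 K - \frac{K^{2}}{2}$)
$- \frac{86011}{g{\left(O{\left(\sqrt{5 + 1},k \right)} \right)}} = - \frac{86011}{\frac{263}{2} + 53 \sqrt{5 + 1} - \frac{\left(\sqrt{5 + 1}\right)^{2}}{2}} = - \frac{86011}{\frac{263}{2} + 53 \sqrt{6} - \frac{\left(\sqrt{6}\right)^{2}}{2}} = - \frac{86011}{\frac{263}{2} + 53 \sqrt{6} - 3} = - \frac{86011}{\frac{257}{2} + 53 \sqrt{6}}$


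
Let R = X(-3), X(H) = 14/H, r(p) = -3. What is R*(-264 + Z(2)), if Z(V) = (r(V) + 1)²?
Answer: 3640/3 ≈ 1213.3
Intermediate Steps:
Z(V) = 4 (Z(V) = (-3 + 1)² = (-2)² = 4)
R = -14/3 (R = 14/(-3) = 14*(-⅓) = -14/3 ≈ -4.6667)
R*(-264 + Z(2)) = -14*(-264 + 4)/3 = -14/3*(-260) = 3640/3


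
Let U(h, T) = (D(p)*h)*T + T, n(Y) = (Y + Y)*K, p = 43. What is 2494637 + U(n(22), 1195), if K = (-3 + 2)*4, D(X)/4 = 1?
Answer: 1654552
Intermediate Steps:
D(X) = 4 (D(X) = 4*1 = 4)
K = -4 (K = -1*4 = -4)
n(Y) = -8*Y (n(Y) = (Y + Y)*(-4) = (2*Y)*(-4) = -8*Y)
U(h, T) = T + 4*T*h (U(h, T) = (4*h)*T + T = 4*T*h + T = T + 4*T*h)
2494637 + U(n(22), 1195) = 2494637 + 1195*(1 + 4*(-8*22)) = 2494637 + 1195*(1 + 4*(-176)) = 2494637 + 1195*(1 - 704) = 2494637 + 1195*(-703) = 2494637 - 840085 = 1654552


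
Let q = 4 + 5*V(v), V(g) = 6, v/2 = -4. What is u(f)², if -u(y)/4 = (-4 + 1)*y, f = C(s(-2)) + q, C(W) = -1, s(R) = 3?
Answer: 156816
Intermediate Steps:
v = -8 (v = 2*(-4) = -8)
q = 34 (q = 4 + 5*6 = 4 + 30 = 34)
f = 33 (f = -1 + 34 = 33)
u(y) = 12*y (u(y) = -4*(-4 + 1)*y = -(-12)*y = 12*y)
u(f)² = (12*33)² = 396² = 156816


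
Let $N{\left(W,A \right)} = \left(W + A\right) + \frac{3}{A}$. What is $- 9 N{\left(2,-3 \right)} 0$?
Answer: $0$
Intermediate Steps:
$N{\left(W,A \right)} = A + W + \frac{3}{A}$ ($N{\left(W,A \right)} = \left(A + W\right) + \frac{3}{A} = A + W + \frac{3}{A}$)
$- 9 N{\left(2,-3 \right)} 0 = - 9 \left(-3 + 2 + \frac{3}{-3}\right) 0 = - 9 \left(-3 + 2 + 3 \left(- \frac{1}{3}\right)\right) 0 = - 9 \left(-3 + 2 - 1\right) 0 = \left(-9\right) \left(-2\right) 0 = 18 \cdot 0 = 0$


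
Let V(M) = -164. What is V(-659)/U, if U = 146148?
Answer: -41/36537 ≈ -0.0011222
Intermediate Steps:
V(-659)/U = -164/146148 = -164*1/146148 = -41/36537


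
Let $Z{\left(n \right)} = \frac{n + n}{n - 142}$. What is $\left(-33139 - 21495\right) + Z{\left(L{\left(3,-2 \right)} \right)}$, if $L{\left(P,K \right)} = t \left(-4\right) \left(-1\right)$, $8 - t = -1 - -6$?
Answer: $- \frac{3551222}{65} \approx -54634.0$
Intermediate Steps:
$t = 3$ ($t = 8 - \left(-1 - -6\right) = 8 - \left(-1 + 6\right) = 8 - 5 = 3$)
$L{\left(P,K \right)} = 12$ ($L{\left(P,K \right)} = 3 \left(-4\right) \left(-1\right) = \left(-12\right) \left(-1\right) = 12$)
$Z{\left(n \right)} = \frac{2 n}{-142 + n}$
$\left(-33139 - 21495\right) + Z{\left(L{\left(3,-2 \right)} \right)} = \left(-33139 - 21495\right) + 2 \cdot 12 \frac{1}{-142 + 12} = -54634 + 2 \cdot 12 \frac{1}{-130} = -54634 + 2 \cdot 12 \left(- \frac{1}{130}\right) = -54634 - \frac{12}{65} = - \frac{3551222}{65}$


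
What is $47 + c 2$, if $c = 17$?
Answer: $81$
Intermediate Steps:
$47 + c 2 = 47 + 17 \cdot 2 = 47 + 34 = 81$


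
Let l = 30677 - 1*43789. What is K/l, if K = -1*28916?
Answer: 7229/3278 ≈ 2.2053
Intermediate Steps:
K = -28916
l = -13112 (l = 30677 - 43789 = -13112)
K/l = -28916/(-13112) = -28916*(-1/13112) = 7229/3278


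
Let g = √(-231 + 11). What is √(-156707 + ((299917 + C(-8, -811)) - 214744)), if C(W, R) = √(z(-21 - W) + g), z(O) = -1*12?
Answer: √(-71534 + √2*√(-6 + I*√55)) ≈ 0.007 + 267.46*I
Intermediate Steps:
z(O) = -12
g = 2*I*√55 (g = √(-220) = 2*I*√55 ≈ 14.832*I)
C(W, R) = √(-12 + 2*I*√55)
√(-156707 + ((299917 + C(-8, -811)) - 214744)) = √(-156707 + ((299917 + √(-12 + 2*I*√55)) - 214744)) = √(-156707 + (85173 + √(-12 + 2*I*√55))) = √(-71534 + √(-12 + 2*I*√55))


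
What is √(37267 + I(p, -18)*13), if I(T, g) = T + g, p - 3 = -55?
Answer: √36357 ≈ 190.68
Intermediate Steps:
p = -52 (p = 3 - 55 = -52)
√(37267 + I(p, -18)*13) = √(37267 + (-52 - 18)*13) = √(37267 - 70*13) = √(37267 - 910) = √36357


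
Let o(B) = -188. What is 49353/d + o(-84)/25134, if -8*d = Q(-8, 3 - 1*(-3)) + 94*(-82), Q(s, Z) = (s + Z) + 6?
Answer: 22967727/448223 ≈ 51.242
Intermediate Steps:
Q(s, Z) = 6 + Z + s (Q(s, Z) = (Z + s) + 6 = 6 + Z + s)
d = 963 (d = -((6 + (3 - 1*(-3)) - 8) + 94*(-82))/8 = -((6 + (3 + 3) - 8) - 7708)/8 = -((6 + 6 - 8) - 7708)/8 = -(4 - 7708)/8 = -1/8*(-7704) = 963)
49353/d + o(-84)/25134 = 49353/963 - 188/25134 = 49353*(1/963) - 188*1/25134 = 16451/321 - 94/12567 = 22967727/448223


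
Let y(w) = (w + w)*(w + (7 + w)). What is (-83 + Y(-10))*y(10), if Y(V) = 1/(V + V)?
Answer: -44847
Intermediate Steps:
Y(V) = 1/(2*V)
y(w) = 2*w*(7 + 2*w) (y(w) = (2*w)*(7 + 2*w) = 2*w*(7 + 2*w))
(-83 + Y(-10))*y(10) = (-83 + (½)/(-10))*(2*10*(7 + 2*10)) = (-83 + (½)*(-⅒))*(2*10*(7 + 20)) = (-83 - 1/20)*(2*10*27) = -1661/20*540 = -44847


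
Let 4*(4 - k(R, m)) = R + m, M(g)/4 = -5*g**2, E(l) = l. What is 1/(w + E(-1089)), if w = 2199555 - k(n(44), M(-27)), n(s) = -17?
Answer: 4/8779251 ≈ 4.5562e-7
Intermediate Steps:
M(g) = -20*g**2 (M(g) = 4*(-5*g**2) = -20*g**2)
k(R, m) = 4 - R/4 - m/4 (k(R, m) = 4 - (R + m)/4 = 4 + (-R/4 - m/4) = 4 - R/4 - m/4)
w = 8783607/4 (w = 2199555 - (4 - 1/4*(-17) - (-5)*(-27)**2) = 2199555 - (4 + 17/4 - (-5)*729) = 2199555 - (4 + 17/4 - 1/4*(-14580)) = 2199555 - (4 + 17/4 + 3645) = 2199555 - 1*14613/4 = 2199555 - 14613/4 = 8783607/4 ≈ 2.1959e+6)
1/(w + E(-1089)) = 1/(8783607/4 - 1089) = 1/(8779251/4) = 4/8779251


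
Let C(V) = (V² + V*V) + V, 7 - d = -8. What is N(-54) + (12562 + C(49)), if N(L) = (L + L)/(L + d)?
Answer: 226405/13 ≈ 17416.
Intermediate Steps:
d = 15 (d = 7 - 1*(-8) = 7 + 8 = 15)
N(L) = 2*L/(15 + L) (N(L) = (L + L)/(L + 15) = (2*L)/(15 + L) = 2*L/(15 + L))
C(V) = V + 2*V² (C(V) = (V² + V²) + V = 2*V² + V = V + 2*V²)
N(-54) + (12562 + C(49)) = 2*(-54)/(15 - 54) + (12562 + 49*(1 + 2*49)) = 2*(-54)/(-39) + (12562 + 49*(1 + 98)) = 2*(-54)*(-1/39) + (12562 + 49*99) = 36/13 + (12562 + 4851) = 36/13 + 17413 = 226405/13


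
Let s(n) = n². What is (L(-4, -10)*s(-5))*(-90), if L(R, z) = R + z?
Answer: 31500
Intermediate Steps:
(L(-4, -10)*s(-5))*(-90) = ((-4 - 10)*(-5)²)*(-90) = -14*25*(-90) = -350*(-90) = 31500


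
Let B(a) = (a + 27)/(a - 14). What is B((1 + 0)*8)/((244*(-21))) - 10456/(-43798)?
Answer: 378211/1576728 ≈ 0.23987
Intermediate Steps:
B(a) = (27 + a)/(-14 + a)
B((1 + 0)*8)/((244*(-21))) - 10456/(-43798) = ((27 + (1 + 0)*8)/(-14 + (1 + 0)*8))/((244*(-21))) - 10456/(-43798) = ((27 + 1*8)/(-14 + 1*8))/(-5124) - 10456*(-1/43798) = ((27 + 8)/(-14 + 8))*(-1/5124) + 5228/21899 = (35/(-6))*(-1/5124) + 5228/21899 = -⅙*35*(-1/5124) + 5228/21899 = -35/6*(-1/5124) + 5228/21899 = 5/4392 + 5228/21899 = 378211/1576728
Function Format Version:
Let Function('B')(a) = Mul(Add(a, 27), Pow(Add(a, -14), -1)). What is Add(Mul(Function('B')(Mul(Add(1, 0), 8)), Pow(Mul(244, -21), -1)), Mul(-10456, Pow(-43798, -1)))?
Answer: Rational(378211, 1576728) ≈ 0.23987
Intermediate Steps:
Function('B')(a) = Mul(Pow(Add(-14, a), -1), Add(27, a)) (Function('B')(a) = Mul(Add(27, a), Pow(Add(-14, a), -1)) = Mul(Pow(Add(-14, a), -1), Add(27, a)))
Add(Mul(Function('B')(Mul(Add(1, 0), 8)), Pow(Mul(244, -21), -1)), Mul(-10456, Pow(-43798, -1))) = Add(Mul(Mul(Pow(Add(-14, Mul(Add(1, 0), 8)), -1), Add(27, Mul(Add(1, 0), 8))), Pow(Mul(244, -21), -1)), Mul(-10456, Pow(-43798, -1))) = Add(Mul(Mul(Pow(Add(-14, Mul(1, 8)), -1), Add(27, Mul(1, 8))), Pow(-5124, -1)), Mul(-10456, Rational(-1, 43798))) = Add(Mul(Mul(Pow(Add(-14, 8), -1), Add(27, 8)), Rational(-1, 5124)), Rational(5228, 21899)) = Add(Mul(Mul(Pow(-6, -1), 35), Rational(-1, 5124)), Rational(5228, 21899)) = Add(Mul(Mul(Rational(-1, 6), 35), Rational(-1, 5124)), Rational(5228, 21899)) = Add(Mul(Rational(-35, 6), Rational(-1, 5124)), Rational(5228, 21899)) = Add(Rational(5, 4392), Rational(5228, 21899)) = Rational(378211, 1576728)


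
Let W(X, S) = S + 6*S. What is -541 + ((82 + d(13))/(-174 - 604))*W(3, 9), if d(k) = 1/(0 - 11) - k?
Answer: -2338816/4279 ≈ -546.58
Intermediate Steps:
d(k) = -1/11 - k (d(k) = 1/(-11) - k = -1/11 - k)
W(X, S) = 7*S
-541 + ((82 + d(13))/(-174 - 604))*W(3, 9) = -541 + ((82 + (-1/11 - 1*13))/(-174 - 604))*(7*9) = -541 + ((82 + (-1/11 - 13))/(-778))*63 = -541 + ((82 - 144/11)*(-1/778))*63 = -541 + ((758/11)*(-1/778))*63 = -541 - 379/4279*63 = -541 - 23877/4279 = -2338816/4279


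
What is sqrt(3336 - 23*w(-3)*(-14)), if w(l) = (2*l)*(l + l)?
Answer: 4*sqrt(933) ≈ 122.18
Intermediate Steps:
w(l) = 4*l**2 (w(l) = (2*l)*(2*l) = 4*l**2)
sqrt(3336 - 23*w(-3)*(-14)) = sqrt(3336 - 92*(-3)**2*(-14)) = sqrt(3336 - 92*9*(-14)) = sqrt(3336 - 23*36*(-14)) = sqrt(3336 - 828*(-14)) = sqrt(3336 + 11592) = sqrt(14928) = 4*sqrt(933)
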